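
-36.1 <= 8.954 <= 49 True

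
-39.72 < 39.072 True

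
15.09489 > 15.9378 False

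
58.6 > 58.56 True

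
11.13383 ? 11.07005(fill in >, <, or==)>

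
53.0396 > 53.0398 False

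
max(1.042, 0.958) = 1.042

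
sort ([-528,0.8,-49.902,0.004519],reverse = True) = [0.8,0.004519,-49.902,-528]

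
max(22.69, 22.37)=22.69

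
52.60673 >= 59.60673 False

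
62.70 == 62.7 True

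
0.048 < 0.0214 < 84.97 False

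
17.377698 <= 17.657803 True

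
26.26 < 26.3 True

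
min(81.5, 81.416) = 81.416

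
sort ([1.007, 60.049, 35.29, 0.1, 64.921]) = [0.1, 1.007, 35.29, 60.049, 64.921]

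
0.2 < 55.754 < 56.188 True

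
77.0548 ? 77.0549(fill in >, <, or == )<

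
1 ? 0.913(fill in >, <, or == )>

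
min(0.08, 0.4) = 0.08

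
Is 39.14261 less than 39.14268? Yes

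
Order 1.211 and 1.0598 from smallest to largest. 1.0598, 1.211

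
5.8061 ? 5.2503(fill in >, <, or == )>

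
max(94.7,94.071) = 94.7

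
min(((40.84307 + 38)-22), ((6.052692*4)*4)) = 56.84307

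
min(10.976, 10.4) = 10.4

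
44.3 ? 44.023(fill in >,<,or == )>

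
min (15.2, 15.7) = 15.2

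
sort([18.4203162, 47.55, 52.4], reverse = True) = [52.4, 47.55, 18.4203162]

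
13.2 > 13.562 False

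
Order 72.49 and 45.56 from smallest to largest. 45.56, 72.49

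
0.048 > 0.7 False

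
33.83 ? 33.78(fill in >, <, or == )>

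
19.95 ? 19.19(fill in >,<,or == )>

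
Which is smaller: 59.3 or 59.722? 59.3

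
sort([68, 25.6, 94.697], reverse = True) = [94.697, 68, 25.6]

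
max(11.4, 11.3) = 11.4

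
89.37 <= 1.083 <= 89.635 False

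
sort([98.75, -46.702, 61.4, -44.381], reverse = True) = [98.75, 61.4, -44.381, -46.702]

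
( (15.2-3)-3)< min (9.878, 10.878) True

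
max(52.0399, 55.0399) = 55.0399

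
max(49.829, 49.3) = 49.829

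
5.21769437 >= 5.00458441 True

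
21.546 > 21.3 True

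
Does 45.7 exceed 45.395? Yes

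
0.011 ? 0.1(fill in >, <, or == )<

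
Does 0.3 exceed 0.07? Yes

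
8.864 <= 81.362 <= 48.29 False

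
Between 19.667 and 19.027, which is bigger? 19.667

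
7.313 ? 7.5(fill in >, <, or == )<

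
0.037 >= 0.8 False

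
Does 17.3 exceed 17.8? No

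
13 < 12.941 False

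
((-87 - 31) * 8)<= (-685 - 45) True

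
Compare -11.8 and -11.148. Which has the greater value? -11.148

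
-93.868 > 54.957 False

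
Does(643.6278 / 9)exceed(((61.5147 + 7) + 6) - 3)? No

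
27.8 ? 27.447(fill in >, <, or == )>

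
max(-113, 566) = 566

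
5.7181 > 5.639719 True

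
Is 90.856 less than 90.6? No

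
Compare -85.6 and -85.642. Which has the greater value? -85.6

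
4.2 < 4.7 True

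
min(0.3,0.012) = 0.012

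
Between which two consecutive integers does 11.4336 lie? 11 and 12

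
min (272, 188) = 188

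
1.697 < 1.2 False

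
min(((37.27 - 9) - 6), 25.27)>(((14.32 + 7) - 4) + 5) False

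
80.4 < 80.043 False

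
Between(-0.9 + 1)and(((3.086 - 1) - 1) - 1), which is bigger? (-0.9 + 1)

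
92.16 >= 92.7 False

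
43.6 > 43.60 False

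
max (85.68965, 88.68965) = 88.68965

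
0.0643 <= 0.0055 False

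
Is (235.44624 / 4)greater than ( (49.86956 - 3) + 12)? No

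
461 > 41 True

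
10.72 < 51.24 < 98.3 True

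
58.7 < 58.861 True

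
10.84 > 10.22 True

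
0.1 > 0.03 True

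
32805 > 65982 False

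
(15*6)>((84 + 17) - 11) False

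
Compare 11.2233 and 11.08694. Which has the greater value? 11.2233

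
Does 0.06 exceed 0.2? No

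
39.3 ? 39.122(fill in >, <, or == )>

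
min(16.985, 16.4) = 16.4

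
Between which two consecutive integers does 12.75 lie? 12 and 13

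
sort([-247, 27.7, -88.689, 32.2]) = [-247, -88.689, 27.7, 32.2]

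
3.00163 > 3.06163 False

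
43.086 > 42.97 True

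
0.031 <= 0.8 True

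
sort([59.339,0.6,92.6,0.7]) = [0.6,0.7,59.339,92.6]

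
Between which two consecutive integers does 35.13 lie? 35 and 36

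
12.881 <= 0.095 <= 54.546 False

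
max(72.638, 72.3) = 72.638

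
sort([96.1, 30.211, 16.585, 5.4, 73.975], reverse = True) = [96.1, 73.975, 30.211, 16.585, 5.4]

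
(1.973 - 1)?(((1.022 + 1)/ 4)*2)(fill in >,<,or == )<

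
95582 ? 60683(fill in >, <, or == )>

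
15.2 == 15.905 False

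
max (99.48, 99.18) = 99.48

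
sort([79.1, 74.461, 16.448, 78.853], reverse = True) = [79.1, 78.853, 74.461, 16.448]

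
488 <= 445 False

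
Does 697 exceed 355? Yes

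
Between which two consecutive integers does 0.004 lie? 0 and 1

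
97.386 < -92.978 False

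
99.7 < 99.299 False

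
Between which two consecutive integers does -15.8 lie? -16 and -15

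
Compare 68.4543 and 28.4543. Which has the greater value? 68.4543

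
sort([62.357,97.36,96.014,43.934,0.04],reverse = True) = [97.36,96.014,62.357,43.934,0.04]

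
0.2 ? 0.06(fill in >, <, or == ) >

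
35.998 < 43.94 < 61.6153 True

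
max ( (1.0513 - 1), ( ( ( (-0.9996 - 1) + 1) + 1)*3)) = 0.0513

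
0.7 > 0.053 True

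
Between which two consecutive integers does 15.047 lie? 15 and 16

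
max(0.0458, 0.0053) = 0.0458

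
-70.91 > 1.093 False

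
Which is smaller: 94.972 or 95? 94.972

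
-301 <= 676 True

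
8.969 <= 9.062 True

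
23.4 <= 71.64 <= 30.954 False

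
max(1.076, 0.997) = 1.076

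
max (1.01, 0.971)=1.01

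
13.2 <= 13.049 False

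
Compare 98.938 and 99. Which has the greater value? 99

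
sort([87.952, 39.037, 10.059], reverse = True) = [87.952, 39.037, 10.059]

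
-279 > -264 False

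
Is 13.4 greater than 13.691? No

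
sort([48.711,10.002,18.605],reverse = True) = [48.711,18.605,10.002]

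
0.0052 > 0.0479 False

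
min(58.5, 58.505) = 58.5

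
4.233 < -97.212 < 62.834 False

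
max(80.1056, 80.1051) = 80.1056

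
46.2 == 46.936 False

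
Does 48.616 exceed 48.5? Yes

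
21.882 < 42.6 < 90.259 True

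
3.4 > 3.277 True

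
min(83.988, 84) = 83.988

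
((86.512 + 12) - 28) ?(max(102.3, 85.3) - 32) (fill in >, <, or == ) >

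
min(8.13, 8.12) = 8.12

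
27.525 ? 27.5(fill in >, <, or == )>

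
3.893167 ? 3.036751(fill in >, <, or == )>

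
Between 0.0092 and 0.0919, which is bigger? 0.0919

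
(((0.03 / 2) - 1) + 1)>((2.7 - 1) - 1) False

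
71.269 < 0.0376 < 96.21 False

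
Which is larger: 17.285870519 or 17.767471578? 17.767471578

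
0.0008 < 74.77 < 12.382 False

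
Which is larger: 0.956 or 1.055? 1.055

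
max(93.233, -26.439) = 93.233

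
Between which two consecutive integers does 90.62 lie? 90 and 91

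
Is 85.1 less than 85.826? Yes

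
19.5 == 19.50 True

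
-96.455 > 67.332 False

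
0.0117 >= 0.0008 True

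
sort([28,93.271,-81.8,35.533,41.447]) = [-81.8,28,35.533,41.447,93.271]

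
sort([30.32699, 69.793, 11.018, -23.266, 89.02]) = [-23.266, 11.018, 30.32699, 69.793, 89.02]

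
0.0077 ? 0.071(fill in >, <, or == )<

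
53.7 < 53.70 False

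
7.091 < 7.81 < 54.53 True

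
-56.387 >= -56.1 False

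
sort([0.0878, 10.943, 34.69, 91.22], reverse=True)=[91.22, 34.69, 10.943, 0.0878]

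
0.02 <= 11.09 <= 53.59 True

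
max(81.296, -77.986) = 81.296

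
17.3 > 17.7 False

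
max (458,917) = 917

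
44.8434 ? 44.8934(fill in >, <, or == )<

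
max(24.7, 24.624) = 24.7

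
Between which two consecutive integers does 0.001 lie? 0 and 1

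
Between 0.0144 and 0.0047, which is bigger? 0.0144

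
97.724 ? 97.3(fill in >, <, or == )>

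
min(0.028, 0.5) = 0.028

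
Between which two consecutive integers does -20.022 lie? -21 and -20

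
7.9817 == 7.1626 False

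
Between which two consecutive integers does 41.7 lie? 41 and 42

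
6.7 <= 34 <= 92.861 True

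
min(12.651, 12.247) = 12.247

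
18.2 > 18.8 False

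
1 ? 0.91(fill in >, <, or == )>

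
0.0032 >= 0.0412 False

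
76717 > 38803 True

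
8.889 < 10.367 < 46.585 True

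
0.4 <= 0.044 False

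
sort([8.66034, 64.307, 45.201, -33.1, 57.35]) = [-33.1, 8.66034, 45.201, 57.35, 64.307]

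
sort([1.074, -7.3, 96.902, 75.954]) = [-7.3, 1.074, 75.954, 96.902]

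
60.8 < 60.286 False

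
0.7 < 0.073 False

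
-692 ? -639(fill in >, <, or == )<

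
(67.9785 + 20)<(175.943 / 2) False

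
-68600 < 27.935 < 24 False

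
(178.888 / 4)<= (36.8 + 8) True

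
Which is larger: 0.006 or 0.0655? 0.0655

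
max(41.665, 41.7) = 41.7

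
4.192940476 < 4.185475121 False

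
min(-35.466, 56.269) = -35.466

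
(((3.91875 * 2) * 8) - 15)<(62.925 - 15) True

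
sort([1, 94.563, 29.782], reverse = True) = [94.563, 29.782, 1]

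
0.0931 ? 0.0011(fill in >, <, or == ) >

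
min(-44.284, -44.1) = -44.284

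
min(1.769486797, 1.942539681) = 1.769486797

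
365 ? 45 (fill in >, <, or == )>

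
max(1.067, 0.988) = 1.067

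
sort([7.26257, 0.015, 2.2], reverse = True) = [7.26257, 2.2, 0.015]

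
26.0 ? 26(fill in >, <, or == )==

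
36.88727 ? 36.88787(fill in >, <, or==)<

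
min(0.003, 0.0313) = 0.003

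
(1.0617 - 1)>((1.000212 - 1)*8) True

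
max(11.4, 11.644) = 11.644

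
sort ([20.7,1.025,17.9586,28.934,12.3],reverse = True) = [28.934,20.7,17.9586,12.3,1.025]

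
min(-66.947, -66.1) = -66.947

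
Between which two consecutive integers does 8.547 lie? 8 and 9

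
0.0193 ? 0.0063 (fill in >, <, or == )>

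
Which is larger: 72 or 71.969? 72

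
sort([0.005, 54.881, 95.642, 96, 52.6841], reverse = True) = [96, 95.642, 54.881, 52.6841, 0.005]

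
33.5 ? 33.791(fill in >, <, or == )<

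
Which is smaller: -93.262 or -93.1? -93.262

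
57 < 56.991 False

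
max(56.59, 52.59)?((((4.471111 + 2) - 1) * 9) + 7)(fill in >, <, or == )>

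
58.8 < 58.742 False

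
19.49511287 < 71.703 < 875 True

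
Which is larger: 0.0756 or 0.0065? 0.0756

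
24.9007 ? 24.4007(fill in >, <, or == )>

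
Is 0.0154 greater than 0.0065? Yes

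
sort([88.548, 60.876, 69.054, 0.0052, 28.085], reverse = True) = [88.548, 69.054, 60.876, 28.085, 0.0052]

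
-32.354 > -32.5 True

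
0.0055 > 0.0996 False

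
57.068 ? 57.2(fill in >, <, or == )<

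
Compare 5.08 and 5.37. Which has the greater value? 5.37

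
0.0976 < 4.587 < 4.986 True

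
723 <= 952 True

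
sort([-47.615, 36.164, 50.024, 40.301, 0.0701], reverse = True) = [50.024, 40.301, 36.164, 0.0701, -47.615]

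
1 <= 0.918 False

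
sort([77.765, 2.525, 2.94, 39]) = [2.525, 2.94, 39, 77.765]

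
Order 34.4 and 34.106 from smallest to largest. 34.106, 34.4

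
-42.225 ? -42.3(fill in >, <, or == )>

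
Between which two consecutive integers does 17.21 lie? 17 and 18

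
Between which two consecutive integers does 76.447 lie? 76 and 77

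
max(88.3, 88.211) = 88.3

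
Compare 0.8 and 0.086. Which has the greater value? 0.8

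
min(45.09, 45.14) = 45.09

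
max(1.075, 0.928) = 1.075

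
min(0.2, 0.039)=0.039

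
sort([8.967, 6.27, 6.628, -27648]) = [-27648, 6.27, 6.628, 8.967]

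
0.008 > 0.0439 False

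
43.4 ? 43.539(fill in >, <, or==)<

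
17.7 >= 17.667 True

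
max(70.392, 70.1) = 70.392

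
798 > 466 True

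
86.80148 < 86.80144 False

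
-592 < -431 True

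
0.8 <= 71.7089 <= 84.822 True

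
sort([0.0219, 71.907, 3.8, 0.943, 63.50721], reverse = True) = [71.907, 63.50721, 3.8, 0.943, 0.0219]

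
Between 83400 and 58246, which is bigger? 83400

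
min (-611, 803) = -611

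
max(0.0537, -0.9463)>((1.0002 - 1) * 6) True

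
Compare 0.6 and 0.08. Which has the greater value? 0.6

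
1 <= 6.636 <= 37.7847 True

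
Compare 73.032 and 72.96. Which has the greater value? 73.032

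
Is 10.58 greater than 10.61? No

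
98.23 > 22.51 True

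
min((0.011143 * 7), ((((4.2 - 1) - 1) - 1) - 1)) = 0.078001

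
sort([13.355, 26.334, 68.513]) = [13.355, 26.334, 68.513]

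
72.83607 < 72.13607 False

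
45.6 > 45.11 True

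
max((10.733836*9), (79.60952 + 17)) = 96.60952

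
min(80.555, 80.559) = 80.555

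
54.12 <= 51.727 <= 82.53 False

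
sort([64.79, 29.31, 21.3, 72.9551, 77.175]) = [21.3, 29.31, 64.79, 72.9551, 77.175]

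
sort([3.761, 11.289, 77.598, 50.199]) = [3.761, 11.289, 50.199, 77.598]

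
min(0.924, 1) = 0.924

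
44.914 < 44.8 False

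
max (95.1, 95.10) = 95.10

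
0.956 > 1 False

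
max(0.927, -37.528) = 0.927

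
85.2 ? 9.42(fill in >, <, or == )>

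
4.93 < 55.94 True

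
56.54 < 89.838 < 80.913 False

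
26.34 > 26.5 False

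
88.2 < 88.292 True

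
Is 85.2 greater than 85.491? No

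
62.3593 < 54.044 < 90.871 False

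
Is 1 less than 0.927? No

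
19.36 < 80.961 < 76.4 False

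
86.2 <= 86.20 True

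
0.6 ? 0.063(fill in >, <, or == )>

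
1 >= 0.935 True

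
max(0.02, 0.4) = 0.4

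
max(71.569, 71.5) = 71.569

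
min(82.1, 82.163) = 82.1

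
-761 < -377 True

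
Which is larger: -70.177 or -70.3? -70.177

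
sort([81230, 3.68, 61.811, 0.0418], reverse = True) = [81230, 61.811, 3.68, 0.0418]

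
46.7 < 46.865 True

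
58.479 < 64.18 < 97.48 True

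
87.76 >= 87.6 True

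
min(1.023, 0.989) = 0.989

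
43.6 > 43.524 True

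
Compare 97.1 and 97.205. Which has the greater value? 97.205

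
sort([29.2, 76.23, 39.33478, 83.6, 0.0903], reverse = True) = [83.6, 76.23, 39.33478, 29.2, 0.0903]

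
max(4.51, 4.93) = 4.93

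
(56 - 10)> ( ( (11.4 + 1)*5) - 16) False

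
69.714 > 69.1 True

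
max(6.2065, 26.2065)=26.2065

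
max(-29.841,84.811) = 84.811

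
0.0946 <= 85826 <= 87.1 False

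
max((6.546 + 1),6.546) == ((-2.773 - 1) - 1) False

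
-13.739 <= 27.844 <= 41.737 True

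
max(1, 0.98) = 1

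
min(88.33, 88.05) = 88.05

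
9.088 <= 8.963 False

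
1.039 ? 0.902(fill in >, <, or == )>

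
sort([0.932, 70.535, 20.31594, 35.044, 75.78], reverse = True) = [75.78, 70.535, 35.044, 20.31594, 0.932]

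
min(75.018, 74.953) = 74.953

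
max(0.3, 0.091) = 0.3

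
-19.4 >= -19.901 True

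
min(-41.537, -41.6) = -41.6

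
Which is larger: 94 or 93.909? 94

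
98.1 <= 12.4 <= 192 False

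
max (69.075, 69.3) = 69.3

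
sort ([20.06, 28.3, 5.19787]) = [5.19787, 20.06, 28.3]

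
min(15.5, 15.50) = 15.5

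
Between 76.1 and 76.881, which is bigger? 76.881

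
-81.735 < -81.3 True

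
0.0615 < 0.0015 False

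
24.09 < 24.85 True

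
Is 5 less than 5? No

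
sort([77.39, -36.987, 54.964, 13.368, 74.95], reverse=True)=[77.39, 74.95, 54.964, 13.368, -36.987]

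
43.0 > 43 False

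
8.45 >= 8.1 True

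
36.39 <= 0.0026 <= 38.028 False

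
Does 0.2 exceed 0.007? Yes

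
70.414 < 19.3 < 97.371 False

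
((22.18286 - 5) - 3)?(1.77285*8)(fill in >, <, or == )>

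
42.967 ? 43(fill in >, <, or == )<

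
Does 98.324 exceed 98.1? Yes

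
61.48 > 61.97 False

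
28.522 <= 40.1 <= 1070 True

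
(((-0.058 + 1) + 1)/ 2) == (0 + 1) False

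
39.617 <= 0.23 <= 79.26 False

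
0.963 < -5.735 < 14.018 False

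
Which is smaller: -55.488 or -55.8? -55.8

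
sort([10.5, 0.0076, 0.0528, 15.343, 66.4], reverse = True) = [66.4, 15.343, 10.5, 0.0528, 0.0076]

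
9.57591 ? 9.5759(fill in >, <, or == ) >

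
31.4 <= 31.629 True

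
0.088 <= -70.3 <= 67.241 False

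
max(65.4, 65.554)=65.554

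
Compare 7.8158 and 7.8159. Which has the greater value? 7.8159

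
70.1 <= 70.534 True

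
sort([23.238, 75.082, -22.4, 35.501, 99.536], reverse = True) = [99.536, 75.082, 35.501, 23.238, -22.4]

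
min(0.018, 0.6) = 0.018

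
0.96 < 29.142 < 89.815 True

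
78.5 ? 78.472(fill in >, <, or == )>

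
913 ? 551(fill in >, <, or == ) >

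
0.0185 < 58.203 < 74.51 True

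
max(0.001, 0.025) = 0.025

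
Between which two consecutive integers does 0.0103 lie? 0 and 1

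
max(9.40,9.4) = 9.4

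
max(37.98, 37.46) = 37.98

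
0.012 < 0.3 True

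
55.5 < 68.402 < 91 True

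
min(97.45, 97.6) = 97.45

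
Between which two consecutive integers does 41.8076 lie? 41 and 42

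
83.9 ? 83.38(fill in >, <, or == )>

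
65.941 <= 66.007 True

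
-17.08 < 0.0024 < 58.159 True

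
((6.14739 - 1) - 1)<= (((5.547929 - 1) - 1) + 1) True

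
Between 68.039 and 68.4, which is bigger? 68.4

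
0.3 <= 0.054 False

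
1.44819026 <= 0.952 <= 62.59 False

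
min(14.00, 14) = 14.00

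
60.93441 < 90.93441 True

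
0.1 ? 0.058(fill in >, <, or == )>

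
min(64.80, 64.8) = 64.80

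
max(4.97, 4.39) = 4.97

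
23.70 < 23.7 False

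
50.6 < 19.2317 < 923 False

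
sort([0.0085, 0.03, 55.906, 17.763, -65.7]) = [-65.7, 0.0085, 0.03, 17.763, 55.906]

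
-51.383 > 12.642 False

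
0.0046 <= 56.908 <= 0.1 False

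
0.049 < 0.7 True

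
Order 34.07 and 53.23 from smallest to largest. 34.07, 53.23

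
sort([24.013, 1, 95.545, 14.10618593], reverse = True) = [95.545, 24.013, 14.10618593, 1]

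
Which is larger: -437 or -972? -437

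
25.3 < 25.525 True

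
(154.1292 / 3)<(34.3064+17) False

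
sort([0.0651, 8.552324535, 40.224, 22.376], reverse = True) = [40.224, 22.376, 8.552324535, 0.0651]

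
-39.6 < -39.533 True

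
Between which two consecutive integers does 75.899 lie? 75 and 76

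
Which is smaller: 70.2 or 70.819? 70.2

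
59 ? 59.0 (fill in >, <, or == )==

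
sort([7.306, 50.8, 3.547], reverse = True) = [50.8, 7.306, 3.547]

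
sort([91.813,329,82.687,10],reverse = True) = [329,91.813,82.687,10]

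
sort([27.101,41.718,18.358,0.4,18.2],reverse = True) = [41.718,27.101,18.358,18.2,0.4]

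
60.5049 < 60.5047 False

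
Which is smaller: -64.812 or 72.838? -64.812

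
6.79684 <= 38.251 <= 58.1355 True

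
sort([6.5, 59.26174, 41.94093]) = [6.5, 41.94093, 59.26174]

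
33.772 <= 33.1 False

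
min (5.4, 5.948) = 5.4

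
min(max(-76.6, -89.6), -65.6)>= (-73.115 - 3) False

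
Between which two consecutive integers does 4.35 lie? 4 and 5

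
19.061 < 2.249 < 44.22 False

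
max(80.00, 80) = 80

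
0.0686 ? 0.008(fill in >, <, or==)>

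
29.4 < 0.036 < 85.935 False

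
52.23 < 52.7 True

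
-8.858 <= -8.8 True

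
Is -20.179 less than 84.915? Yes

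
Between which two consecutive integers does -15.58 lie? -16 and -15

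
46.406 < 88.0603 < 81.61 False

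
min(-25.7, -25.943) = -25.943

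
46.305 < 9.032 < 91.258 False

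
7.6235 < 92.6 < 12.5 False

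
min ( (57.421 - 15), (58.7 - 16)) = 42.421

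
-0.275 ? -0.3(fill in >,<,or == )>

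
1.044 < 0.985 False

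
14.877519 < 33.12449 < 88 True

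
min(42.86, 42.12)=42.12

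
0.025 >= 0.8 False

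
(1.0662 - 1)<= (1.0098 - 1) False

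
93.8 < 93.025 False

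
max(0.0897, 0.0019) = 0.0897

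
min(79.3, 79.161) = 79.161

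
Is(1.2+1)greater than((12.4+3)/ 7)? No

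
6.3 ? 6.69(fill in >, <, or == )<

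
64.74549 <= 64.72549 False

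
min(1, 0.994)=0.994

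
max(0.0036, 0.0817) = 0.0817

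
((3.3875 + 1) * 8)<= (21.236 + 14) True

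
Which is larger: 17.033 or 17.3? 17.3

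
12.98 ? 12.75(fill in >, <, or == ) >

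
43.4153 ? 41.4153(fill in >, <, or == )>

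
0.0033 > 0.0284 False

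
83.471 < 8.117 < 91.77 False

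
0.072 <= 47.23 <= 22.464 False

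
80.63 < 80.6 False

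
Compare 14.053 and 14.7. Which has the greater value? 14.7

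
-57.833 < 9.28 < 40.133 True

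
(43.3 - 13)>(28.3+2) False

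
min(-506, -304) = -506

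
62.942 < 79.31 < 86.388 True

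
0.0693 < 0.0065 False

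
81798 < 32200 False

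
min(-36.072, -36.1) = -36.1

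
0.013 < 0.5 True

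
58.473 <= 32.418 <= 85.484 False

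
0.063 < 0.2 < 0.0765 False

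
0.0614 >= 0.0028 True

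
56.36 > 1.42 True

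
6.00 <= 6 True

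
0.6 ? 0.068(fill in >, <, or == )>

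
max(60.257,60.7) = 60.7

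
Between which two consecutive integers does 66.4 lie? 66 and 67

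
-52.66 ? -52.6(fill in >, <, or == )<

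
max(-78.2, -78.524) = -78.2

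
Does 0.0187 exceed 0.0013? Yes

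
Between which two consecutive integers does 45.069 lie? 45 and 46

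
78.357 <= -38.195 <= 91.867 False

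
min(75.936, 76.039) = 75.936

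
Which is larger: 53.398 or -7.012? 53.398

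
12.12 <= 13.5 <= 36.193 True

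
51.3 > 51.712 False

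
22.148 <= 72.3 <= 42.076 False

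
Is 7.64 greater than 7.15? Yes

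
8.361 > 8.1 True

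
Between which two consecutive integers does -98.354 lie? -99 and -98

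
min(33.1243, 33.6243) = 33.1243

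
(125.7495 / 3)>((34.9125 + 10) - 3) True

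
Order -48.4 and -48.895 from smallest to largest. -48.895, -48.4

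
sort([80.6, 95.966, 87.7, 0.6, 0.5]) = [0.5, 0.6, 80.6, 87.7, 95.966]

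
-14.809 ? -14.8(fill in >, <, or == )<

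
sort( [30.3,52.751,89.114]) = [30.3,52.751,89.114]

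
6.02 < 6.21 True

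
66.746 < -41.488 False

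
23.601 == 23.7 False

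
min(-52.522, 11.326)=-52.522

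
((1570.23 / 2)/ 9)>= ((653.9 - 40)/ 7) False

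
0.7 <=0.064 False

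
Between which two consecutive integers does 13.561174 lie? 13 and 14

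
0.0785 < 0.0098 False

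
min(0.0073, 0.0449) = 0.0073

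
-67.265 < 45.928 True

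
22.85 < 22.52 False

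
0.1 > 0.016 True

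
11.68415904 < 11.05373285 False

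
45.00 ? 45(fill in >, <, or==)==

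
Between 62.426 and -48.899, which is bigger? 62.426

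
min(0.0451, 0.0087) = 0.0087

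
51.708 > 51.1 True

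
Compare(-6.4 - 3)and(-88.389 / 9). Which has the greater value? (-6.4 - 3)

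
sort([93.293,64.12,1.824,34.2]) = [1.824,34.2,64.12,93.293]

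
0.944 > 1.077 False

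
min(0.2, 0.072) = 0.072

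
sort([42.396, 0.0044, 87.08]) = [0.0044, 42.396, 87.08]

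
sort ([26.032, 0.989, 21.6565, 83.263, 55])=[0.989, 21.6565, 26.032, 55, 83.263]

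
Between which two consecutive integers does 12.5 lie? 12 and 13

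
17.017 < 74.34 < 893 True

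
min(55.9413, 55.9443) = 55.9413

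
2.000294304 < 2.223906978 True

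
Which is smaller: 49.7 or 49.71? 49.7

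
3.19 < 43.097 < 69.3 True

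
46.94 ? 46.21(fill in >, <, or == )>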